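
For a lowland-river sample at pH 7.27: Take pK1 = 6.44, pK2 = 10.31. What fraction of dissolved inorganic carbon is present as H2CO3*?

α₀ = 1 / (1 + K1/[H⁺] + K1K2/[H⁺]²) = 1 / (1 + 10^+0.83 + 10^-2.21)
   = 1 / (1 + 6.7608 + 0.0061660) = 1/7.7670 = 0.1287

α₀ = 0.129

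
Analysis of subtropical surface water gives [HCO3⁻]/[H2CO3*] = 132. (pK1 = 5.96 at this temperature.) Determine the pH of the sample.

From K1 = [H⁺][HCO3⁻]/[H2CO3*]:  pH = pK1 + log₁₀([HCO3⁻]/[H2CO3*])
log₁₀(132) = +2.121
pH = 5.96 + (+2.121) = 8.08

pH = 8.08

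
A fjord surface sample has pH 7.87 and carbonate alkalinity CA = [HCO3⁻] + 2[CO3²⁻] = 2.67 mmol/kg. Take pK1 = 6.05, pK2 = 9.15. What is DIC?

DIC = 2.58 mmol/kg

CA = [HCO3⁻] + 2[CO3²⁻] = (α₁ + 2α₂)·DIC
At pH 7.87: [H⁺]/K1 = 10^-1.82 = 0.015136, K2/[H⁺] = 10^-1.28 = 0.052481
α₁ = 1/(1 + 0.015136 + 0.052481) = 1/1.0676 = 0.9367; α₂ = α₁·K2/[H⁺] = 0.04916
α₁ + 2α₂ = 1.0350
DIC = CA / (α₁ + 2α₂) = 2.67 / 1.0350 = 2.58 mmol/kg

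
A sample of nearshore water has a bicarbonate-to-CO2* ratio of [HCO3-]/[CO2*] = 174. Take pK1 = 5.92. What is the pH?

pH = 8.16

From K1 = [H⁺][HCO3-]/[CO2*]:  pH = pK1 + log₁₀([HCO3-]/[CO2*])
log₁₀(174) = +2.241
pH = 5.92 + (+2.241) = 8.16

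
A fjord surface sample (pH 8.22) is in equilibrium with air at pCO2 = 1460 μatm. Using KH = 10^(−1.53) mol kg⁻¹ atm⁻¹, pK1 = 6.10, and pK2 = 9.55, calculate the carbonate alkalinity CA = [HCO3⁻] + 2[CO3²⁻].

CA = 6.21 mmol/kg

[CO2*] = KH · pCO2 = 10^(−1.53) × 1460×10^-6 = 4.309×10^-5 mol/kg
α₀ = 1/(1 + K1/[H⁺] + K1K2/[H⁺]²) = 1/(1 + 10^+2.12 + 10^+0.79) = 0.007195
DIC = [CO2*]/α₀ = 4.309×10^-5 / 0.007195 = 5.989 mmol/kg
CA = (α₁ + 2α₂)·DIC = (0.9484 + 2×0.04436) × 5.989 = 6.21 mmol/kg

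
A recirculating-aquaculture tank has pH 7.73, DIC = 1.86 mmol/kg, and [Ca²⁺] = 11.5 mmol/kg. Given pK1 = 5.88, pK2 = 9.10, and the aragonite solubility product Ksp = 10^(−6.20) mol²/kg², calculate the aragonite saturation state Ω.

Ω = 1.37

α₂ = 1 / (1 + [H⁺]/K2 + [H⁺]²/(K1K2)) = 1 / (1 + 10^+1.37 + 10^-0.48)
   = 1 / (1 + 23.442 + 0.33113) = 1/24.773 = 0.04037
[CO3²⁻] = α₂ × DIC = 0.04037 × 1.86 = 0.07508 mmol/kg
Ksp = 10^(−6.20) = 6.310×10^-7
Ω = [Ca²⁺][CO3²⁻]/Ksp = (11.5×10^-3)(7.508×10^-5) / 6.310×10^-7 = 1.37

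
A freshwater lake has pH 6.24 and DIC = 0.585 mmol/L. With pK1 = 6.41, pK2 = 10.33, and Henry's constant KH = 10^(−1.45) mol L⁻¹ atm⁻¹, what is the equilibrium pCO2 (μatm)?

pCO2 = 9840 μatm

α₀ = 1 / (1 + K1/[H⁺] + K1K2/[H⁺]²) = 1 / (1 + 10^-0.17 + 10^-4.26)
   = 1 / (1 + 0.67608 + 5.4954×10^-5) = 1/1.6761 = 0.5966
[CO2*] = α₀ × DIC = 0.5966 × 0.585 = 0.3490 mmol/L
pCO2 = [CO2*]/KH = 3.490×10^-4 / 3.548×10^-2 = 9840 μatm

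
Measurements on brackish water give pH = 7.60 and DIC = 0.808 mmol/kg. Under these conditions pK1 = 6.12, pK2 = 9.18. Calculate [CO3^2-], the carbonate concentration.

α₂ = 1 / (1 + [H⁺]/K2 + [H⁺]²/(K1K2)) = 1 / (1 + 10^+1.58 + 10^+0.10)
   = 1 / (1 + 38.019 + 1.2589) = 1/40.278 = 0.02483
[CO3²⁻] = α₂ × DIC = 0.02483 × 0.808 = 0.0201 mmol/kg

[CO3²⁻] = 0.0201 mmol/kg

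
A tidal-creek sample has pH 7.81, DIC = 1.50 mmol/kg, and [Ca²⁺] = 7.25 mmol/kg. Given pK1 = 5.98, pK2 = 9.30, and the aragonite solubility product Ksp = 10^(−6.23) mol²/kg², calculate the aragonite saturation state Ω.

α₂ = 1 / (1 + [H⁺]/K2 + [H⁺]²/(K1K2)) = 1 / (1 + 10^+1.49 + 10^-0.34)
   = 1 / (1 + 30.903 + 0.45709) = 1/32.360 = 0.03090
[CO3²⁻] = α₂ × DIC = 0.03090 × 1.50 = 0.04635 mmol/kg
Ksp = 10^(−6.23) = 5.888×10^-7
Ω = [Ca²⁺][CO3²⁻]/Ksp = (7.25×10^-3)(4.635×10^-5) / 5.888×10^-7 = 0.571

Ω = 0.571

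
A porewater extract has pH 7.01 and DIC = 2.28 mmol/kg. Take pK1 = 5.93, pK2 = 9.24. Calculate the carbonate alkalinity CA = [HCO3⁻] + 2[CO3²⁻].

CA = 2.12 mmol/kg

CA = [HCO3⁻] + 2[CO3²⁻] = (α₁ + 2α₂)·DIC
At pH 7.01: [H⁺]/K1 = 10^-1.08 = 0.083176, K2/[H⁺] = 10^-2.23 = 0.0058884
α₁ = 1/(1 + 0.083176 + 0.0058884) = 1/1.0891 = 0.9182; α₂ = α₁·K2/[H⁺] = 0.005407
α₁ + 2α₂ = 0.9290
CA = 0.9290 × 2.28 = 2.12 mmol/kg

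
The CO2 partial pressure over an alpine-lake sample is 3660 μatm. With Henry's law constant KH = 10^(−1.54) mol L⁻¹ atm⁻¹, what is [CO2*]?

[CO2*] = 106 μmol/L

KH = 10^(−1.54) = 2.884×10^-2 mol L⁻¹ atm⁻¹
[CO2*] = KH · pCO2 = 2.884×10^-2 × 3660×10^-6 atm = 1.06×10^-4 mol/L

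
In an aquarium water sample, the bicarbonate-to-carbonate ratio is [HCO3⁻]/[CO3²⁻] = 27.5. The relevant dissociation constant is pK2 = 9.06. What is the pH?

pH = 7.62

From K2 = [H⁺][CO3²⁻]/[HCO3⁻]:  pH = pK2 − log₁₀([HCO3⁻]/[CO3²⁻])
log₁₀(27.5) = +1.439
pH = 9.06 − (+1.439) = 7.62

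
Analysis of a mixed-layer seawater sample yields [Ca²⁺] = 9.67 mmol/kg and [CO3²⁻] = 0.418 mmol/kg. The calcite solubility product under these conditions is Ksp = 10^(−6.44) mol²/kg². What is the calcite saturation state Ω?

Ksp = 10^(−6.44) = 3.631×10^-7
Ω = [Ca²⁺][CO3²⁻]/Ksp = (9.67×10^-3)(0.418×10^-3) / 3.631×10^-7 = 11.1

Ω = 11.1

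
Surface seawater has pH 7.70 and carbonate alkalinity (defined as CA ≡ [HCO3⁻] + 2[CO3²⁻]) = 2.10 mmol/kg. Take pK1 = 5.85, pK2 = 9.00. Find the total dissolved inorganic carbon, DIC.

CA = [HCO3⁻] + 2[CO3²⁻] = (α₁ + 2α₂)·DIC
At pH 7.70: [H⁺]/K1 = 10^-1.85 = 0.014125, K2/[H⁺] = 10^-1.30 = 0.050119
α₁ = 1/(1 + 0.014125 + 0.050119) = 1/1.0642 = 0.9396; α₂ = α₁·K2/[H⁺] = 0.04709
α₁ + 2α₂ = 1.0338
DIC = CA / (α₁ + 2α₂) = 2.10 / 1.0338 = 2.03 mmol/kg

DIC = 2.03 mmol/kg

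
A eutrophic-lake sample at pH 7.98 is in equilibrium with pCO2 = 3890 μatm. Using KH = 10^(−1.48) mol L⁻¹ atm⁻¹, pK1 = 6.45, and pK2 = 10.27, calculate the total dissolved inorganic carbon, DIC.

DIC = 4.52 mmol/L

[CO2*] = KH · pCO2 = 10^(−1.48) × 3890×10^-6 = 1.288×10^-4 mol/L
α₀ = 1/(1 + K1/[H⁺] + K1K2/[H⁺]²) = 1/(1 + 10^+1.53 + 10^-0.76) = 0.02852
DIC = [CO2*]/α₀ = 1.288×10^-4 / 0.02852 = 4.52 mmol/L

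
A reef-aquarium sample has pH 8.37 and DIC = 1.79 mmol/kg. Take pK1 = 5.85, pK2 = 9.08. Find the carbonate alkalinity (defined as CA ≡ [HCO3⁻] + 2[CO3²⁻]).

CA = [HCO3⁻] + 2[CO3²⁻] = (α₁ + 2α₂)·DIC
At pH 8.37: [H⁺]/K1 = 10^-2.52 = 0.0030200, K2/[H⁺] = 10^-0.71 = 0.19498
α₁ = 1/(1 + 0.0030200 + 0.19498) = 1/1.1980 = 0.8347; α₂ = α₁·K2/[H⁺] = 0.1628
α₁ + 2α₂ = 1.1602
CA = 1.1602 × 1.79 = 2.08 mmol/kg

CA = 2.08 mmol/kg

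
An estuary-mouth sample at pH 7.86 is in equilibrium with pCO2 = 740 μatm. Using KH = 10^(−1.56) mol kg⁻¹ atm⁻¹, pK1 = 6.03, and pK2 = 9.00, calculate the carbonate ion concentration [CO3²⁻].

[CO3²⁻] = 0.0998 mmol/kg

[CO2*] = KH · pCO2 = 10^(−1.56) × 740×10^-6 = 2.038×10^-5 mol/kg
α₀ = 1/(1 + K1/[H⁺] + K1K2/[H⁺]²) = 1/(1 + 10^+1.83 + 10^+0.69) = 0.01360
DIC = [CO2*]/α₀ = 2.038×10^-5 / 0.01360 = 1.498 mmol/kg
[CO3²⁻] = α₂·DIC; α₂ = 0.06663, so [CO3²⁻] = 0.06663 × 1.498 = 0.0998 mmol/kg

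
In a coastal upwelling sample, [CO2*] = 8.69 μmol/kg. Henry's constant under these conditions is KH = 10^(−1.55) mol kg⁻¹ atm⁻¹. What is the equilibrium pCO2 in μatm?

pCO2 = 308 μatm

KH = 10^(−1.55) = 2.818×10^-2 mol kg⁻¹ atm⁻¹
pCO2 = [CO2*]/KH = 8.69×10^-6 / 2.818×10^-2 = 3.08×10^-4 atm = 308 μatm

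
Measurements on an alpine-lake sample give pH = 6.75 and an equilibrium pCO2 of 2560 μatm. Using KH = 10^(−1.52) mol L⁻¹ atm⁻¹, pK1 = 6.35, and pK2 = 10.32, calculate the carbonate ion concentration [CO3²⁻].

[CO2*] = KH · pCO2 = 10^(−1.52) × 2560×10^-6 = 7.731×10^-5 mol/L
α₀ = 1/(1 + K1/[H⁺] + K1K2/[H⁺]²) = 1/(1 + 10^+0.40 + 10^-3.17) = 0.2847
DIC = [CO2*]/α₀ = 7.731×10^-5 / 0.2847 = 0.2716 mmol/L
[CO3²⁻] = α₂·DIC; α₂ = 0.0001925, so [CO3²⁻] = 0.0001925 × 0.2716 = 5.23×10^-5 mmol/L = 0.0523 μmol/L

[CO3²⁻] = 0.0523 μmol/L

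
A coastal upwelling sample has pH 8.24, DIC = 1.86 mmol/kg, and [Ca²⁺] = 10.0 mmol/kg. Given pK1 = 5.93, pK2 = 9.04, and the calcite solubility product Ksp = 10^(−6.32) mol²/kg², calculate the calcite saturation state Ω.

α₂ = 1 / (1 + [H⁺]/K2 + [H⁺]²/(K1K2)) = 1 / (1 + 10^+0.80 + 10^-1.51)
   = 1 / (1 + 6.3096 + 0.030903) = 1/7.3405 = 0.1362
[CO3²⁻] = α₂ × DIC = 0.1362 × 1.86 = 0.2534 mmol/kg
Ksp = 10^(−6.32) = 4.786×10^-7
Ω = [Ca²⁺][CO3²⁻]/Ksp = (10.0×10^-3)(2.534×10^-4) / 4.786×10^-7 = 5.29

Ω = 5.29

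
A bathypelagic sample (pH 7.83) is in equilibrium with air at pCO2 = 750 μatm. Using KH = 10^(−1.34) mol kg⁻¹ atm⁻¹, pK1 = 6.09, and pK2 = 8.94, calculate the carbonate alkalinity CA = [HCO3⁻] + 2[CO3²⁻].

[CO2*] = KH · pCO2 = 10^(−1.34) × 750×10^-6 = 3.428×10^-5 mol/kg
α₀ = 1/(1 + K1/[H⁺] + K1K2/[H⁺]²) = 1/(1 + 10^+1.74 + 10^+0.63) = 0.01661
DIC = [CO2*]/α₀ = 3.428×10^-5 / 0.01661 = 2.064 mmol/kg
CA = (α₁ + 2α₂)·DIC = (0.9126 + 2×0.07084) × 2.064 = 2.18 mmol/kg

CA = 2.18 mmol/kg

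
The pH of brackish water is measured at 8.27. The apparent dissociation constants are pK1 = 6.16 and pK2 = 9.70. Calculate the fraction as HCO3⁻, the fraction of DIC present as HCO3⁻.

α₁ = 1 / (1 + [H⁺]/K1 + K2/[H⁺]) = 1 / (1 + 10^-2.11 + 10^-1.43)
   = 1 / (1 + 0.0077625 + 0.037154) = 1/1.0449 = 0.9570

α₁ = 0.957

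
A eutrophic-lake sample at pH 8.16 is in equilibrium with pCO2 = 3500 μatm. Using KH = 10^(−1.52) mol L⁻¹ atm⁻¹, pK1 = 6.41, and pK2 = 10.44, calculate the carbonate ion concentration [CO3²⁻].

[CO2*] = KH · pCO2 = 10^(−1.52) × 3500×10^-6 = 1.057×10^-4 mol/L
α₀ = 1/(1 + K1/[H⁺] + K1K2/[H⁺]²) = 1/(1 + 10^+1.75 + 10^-0.53) = 0.01738
DIC = [CO2*]/α₀ = 1.057×10^-4 / 0.01738 = 6.081 mmol/L
[CO3²⁻] = α₂·DIC; α₂ = 0.005130, so [CO3²⁻] = 0.005130 × 6.081 = 0.0312 mmol/L

[CO3²⁻] = 0.0312 mmol/L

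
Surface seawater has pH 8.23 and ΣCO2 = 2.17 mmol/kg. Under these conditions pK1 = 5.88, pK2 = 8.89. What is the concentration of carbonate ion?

[CO3²⁻] = 0.388 mmol/kg

α₂ = 1 / (1 + [H⁺]/K2 + [H⁺]²/(K1K2)) = 1 / (1 + 10^+0.66 + 10^-1.69)
   = 1 / (1 + 4.5709 + 0.020417) = 1/5.5913 = 0.1788
[CO3²⁻] = α₂ × DIC = 0.1788 × 2.17 = 0.388 mmol/kg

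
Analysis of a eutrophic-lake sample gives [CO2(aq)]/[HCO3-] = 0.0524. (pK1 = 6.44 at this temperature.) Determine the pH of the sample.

pH = 7.72

From K1 = [H⁺][HCO3-]/[CO2(aq)]:  pH = pK1 − log₁₀([CO2(aq)]/[HCO3-])
log₁₀(0.0524) = -1.281
pH = 6.44 − (-1.281) = 7.72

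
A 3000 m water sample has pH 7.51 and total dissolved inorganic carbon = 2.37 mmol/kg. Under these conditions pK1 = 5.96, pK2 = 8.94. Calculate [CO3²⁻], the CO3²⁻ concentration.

[CO3²⁻] = 0.0827 mmol/kg

α₂ = 1 / (1 + [H⁺]/K2 + [H⁺]²/(K1K2)) = 1 / (1 + 10^+1.43 + 10^-0.12)
   = 1 / (1 + 26.915 + 0.75858) = 1/28.674 = 0.03487
[CO3²⁻] = α₂ × DIC = 0.03487 × 2.37 = 0.0827 mmol/kg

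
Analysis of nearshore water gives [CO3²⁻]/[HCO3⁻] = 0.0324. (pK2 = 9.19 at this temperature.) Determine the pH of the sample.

From K2 = [H⁺][CO3²⁻]/[HCO3⁻]:  pH = pK2 + log₁₀([CO3²⁻]/[HCO3⁻])
log₁₀(0.0324) = -1.489
pH = 9.19 + (-1.489) = 7.70

pH = 7.70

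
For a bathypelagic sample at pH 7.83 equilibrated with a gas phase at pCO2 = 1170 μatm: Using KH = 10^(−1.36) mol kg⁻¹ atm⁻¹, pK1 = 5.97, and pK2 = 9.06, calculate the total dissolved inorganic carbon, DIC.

DIC = 3.97 mmol/kg

[CO2*] = KH · pCO2 = 10^(−1.36) × 1170×10^-6 = 5.107×10^-5 mol/kg
α₀ = 1/(1 + K1/[H⁺] + K1K2/[H⁺]²) = 1/(1 + 10^+1.86 + 10^+0.63) = 0.01287
DIC = [CO2*]/α₀ = 5.107×10^-5 / 0.01287 = 3.97 mmol/kg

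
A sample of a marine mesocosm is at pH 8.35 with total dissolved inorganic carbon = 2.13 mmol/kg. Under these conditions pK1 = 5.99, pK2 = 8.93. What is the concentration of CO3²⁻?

[CO3²⁻] = 0.442 mmol/kg

α₂ = 1 / (1 + [H⁺]/K2 + [H⁺]²/(K1K2)) = 1 / (1 + 10^+0.58 + 10^-1.78)
   = 1 / (1 + 3.8019 + 0.016596) = 1/4.8185 = 0.2075
[CO3²⁻] = α₂ × DIC = 0.2075 × 2.13 = 0.442 mmol/kg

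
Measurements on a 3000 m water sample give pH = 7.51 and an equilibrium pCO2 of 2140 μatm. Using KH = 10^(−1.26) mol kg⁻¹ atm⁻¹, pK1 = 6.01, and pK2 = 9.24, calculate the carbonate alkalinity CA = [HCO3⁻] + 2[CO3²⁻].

CA = 3.86 mmol/kg

[CO2*] = KH · pCO2 = 10^(−1.26) × 2140×10^-6 = 1.176×10^-4 mol/kg
α₀ = 1/(1 + K1/[H⁺] + K1K2/[H⁺]²) = 1/(1 + 10^+1.50 + 10^-0.23) = 0.03011
DIC = [CO2*]/α₀ = 1.176×10^-4 / 0.03011 = 3.906 mmol/kg
CA = (α₁ + 2α₂)·DIC = (0.9522 + 2×0.01773) × 3.906 = 3.86 mmol/kg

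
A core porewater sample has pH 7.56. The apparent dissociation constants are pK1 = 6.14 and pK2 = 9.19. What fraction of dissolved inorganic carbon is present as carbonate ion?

α₂ = 1 / (1 + [H⁺]/K2 + [H⁺]²/(K1K2)) = 1 / (1 + 10^+1.63 + 10^+0.21)
   = 1 / (1 + 42.658 + 1.6218) = 1/45.280 = 0.02208

α₂ = 0.0221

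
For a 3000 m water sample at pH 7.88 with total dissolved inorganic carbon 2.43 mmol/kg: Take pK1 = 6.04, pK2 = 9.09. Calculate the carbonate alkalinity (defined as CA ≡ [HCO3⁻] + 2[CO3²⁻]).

CA = [HCO3⁻] + 2[CO3²⁻] = (α₁ + 2α₂)·DIC
At pH 7.88: [H⁺]/K1 = 10^-1.84 = 0.014454, K2/[H⁺] = 10^-1.21 = 0.061660
α₁ = 1/(1 + 0.014454 + 0.061660) = 1/1.0761 = 0.9293; α₂ = α₁·K2/[H⁺] = 0.05730
α₁ + 2α₂ = 1.0439
CA = 1.0439 × 2.43 = 2.54 mmol/kg

CA = 2.54 mmol/kg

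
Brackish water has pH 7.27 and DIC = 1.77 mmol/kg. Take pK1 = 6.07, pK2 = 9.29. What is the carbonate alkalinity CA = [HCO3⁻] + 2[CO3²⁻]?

CA = [HCO3⁻] + 2[CO3²⁻] = (α₁ + 2α₂)·DIC
At pH 7.27: [H⁺]/K1 = 10^-1.20 = 0.063096, K2/[H⁺] = 10^-2.02 = 0.0095499
α₁ = 1/(1 + 0.063096 + 0.0095499) = 1/1.0726 = 0.9323; α₂ = α₁·K2/[H⁺] = 0.008903
α₁ + 2α₂ = 0.9501
CA = 0.9501 × 1.77 = 1.68 mmol/kg

CA = 1.68 mmol/kg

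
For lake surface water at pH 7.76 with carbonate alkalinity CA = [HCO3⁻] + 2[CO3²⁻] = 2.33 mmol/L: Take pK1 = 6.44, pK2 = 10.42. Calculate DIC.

DIC = 2.44 mmol/L

CA = [HCO3⁻] + 2[CO3²⁻] = (α₁ + 2α₂)·DIC
At pH 7.76: [H⁺]/K1 = 10^-1.32 = 0.047863, K2/[H⁺] = 10^-2.66 = 0.0021878
α₁ = 1/(1 + 0.047863 + 0.0021878) = 1/1.0501 = 0.9523; α₂ = α₁·K2/[H⁺] = 0.002083
α₁ + 2α₂ = 0.9565
DIC = CA / (α₁ + 2α₂) = 2.33 / 0.9565 = 2.44 mmol/L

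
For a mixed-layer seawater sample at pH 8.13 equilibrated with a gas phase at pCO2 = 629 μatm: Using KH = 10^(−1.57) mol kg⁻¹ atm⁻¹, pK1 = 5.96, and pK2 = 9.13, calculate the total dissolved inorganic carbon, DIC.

DIC = 2.77 mmol/kg

[CO2*] = KH · pCO2 = 10^(−1.57) × 629×10^-6 = 1.693×10^-5 mol/kg
α₀ = 1/(1 + K1/[H⁺] + K1K2/[H⁺]²) = 1/(1 + 10^+2.17 + 10^+1.17) = 0.006109
DIC = [CO2*]/α₀ = 1.693×10^-5 / 0.006109 = 2.77 mmol/kg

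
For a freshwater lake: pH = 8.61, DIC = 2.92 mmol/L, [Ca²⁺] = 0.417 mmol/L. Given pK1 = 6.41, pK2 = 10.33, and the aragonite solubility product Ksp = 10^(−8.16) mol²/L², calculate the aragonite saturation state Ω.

Ω = 3.27

α₂ = 1 / (1 + [H⁺]/K2 + [H⁺]²/(K1K2)) = 1 / (1 + 10^+1.72 + 10^-0.48)
   = 1 / (1 + 52.481 + 0.33113) = 1/53.812 = 0.01858
[CO3²⁻] = α₂ × DIC = 0.01858 × 2.92 = 0.05426 mmol/L
Ksp = 10^(−8.16) = 6.918×10^-9
Ω = [Ca²⁺][CO3²⁻]/Ksp = (0.417×10^-3)(5.426×10^-5) / 6.918×10^-9 = 3.27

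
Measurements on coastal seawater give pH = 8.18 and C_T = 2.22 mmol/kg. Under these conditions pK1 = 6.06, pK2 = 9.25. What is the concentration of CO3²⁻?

[CO3²⁻] = 0.173 mmol/kg

α₂ = 1 / (1 + [H⁺]/K2 + [H⁺]²/(K1K2)) = 1 / (1 + 10^+1.07 + 10^-1.05)
   = 1 / (1 + 11.749 + 0.089125) = 1/12.838 = 0.07789
[CO3²⁻] = α₂ × DIC = 0.07789 × 2.22 = 0.173 mmol/kg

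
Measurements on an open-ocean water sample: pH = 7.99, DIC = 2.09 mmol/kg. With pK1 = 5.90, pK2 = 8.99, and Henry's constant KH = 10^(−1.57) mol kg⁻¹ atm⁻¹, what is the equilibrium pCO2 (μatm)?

pCO2 = 570 μatm

α₀ = 1 / (1 + K1/[H⁺] + K1K2/[H⁺]²) = 1 / (1 + 10^+2.09 + 10^+1.09)
   = 1 / (1 + 123.03 + 12.303) = 1/136.33 = 0.007335
[CO2*] = α₀ × DIC = 0.007335 × 2.09 = 0.01533 mmol/kg = 15.33 μmol/kg
pCO2 = [CO2*]/KH = 1.533×10^-5 / 2.692×10^-2 = 570 μatm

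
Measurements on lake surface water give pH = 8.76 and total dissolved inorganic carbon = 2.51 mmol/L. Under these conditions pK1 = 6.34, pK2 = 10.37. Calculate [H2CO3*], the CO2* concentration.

α₀ = 1 / (1 + K1/[H⁺] + K1K2/[H⁺]²) = 1 / (1 + 10^+2.42 + 10^+0.81)
   = 1 / (1 + 263.03 + 6.4565) = 1/270.48 = 0.003697
[CO2*] = α₀ × DIC = 0.003697 × 2.51 = 0.00928 mmol/L = 9.28 μmol/L

[CO2*] = 9.28 μmol/L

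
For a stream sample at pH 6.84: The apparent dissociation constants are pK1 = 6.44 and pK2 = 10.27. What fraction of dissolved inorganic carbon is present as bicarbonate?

α₁ = 0.715

α₁ = 1 / (1 + [H⁺]/K1 + K2/[H⁺]) = 1 / (1 + 10^-0.40 + 10^-3.43)
   = 1 / (1 + 0.39811 + 0.00037154) = 1/1.3985 = 0.7151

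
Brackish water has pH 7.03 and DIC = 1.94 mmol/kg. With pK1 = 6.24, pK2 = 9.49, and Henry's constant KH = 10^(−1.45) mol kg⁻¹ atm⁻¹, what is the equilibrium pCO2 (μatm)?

pCO2 = 7610 μatm

α₀ = 1 / (1 + K1/[H⁺] + K1K2/[H⁺]²) = 1 / (1 + 10^+0.79 + 10^-1.67)
   = 1 / (1 + 6.1660 + 0.021380) = 1/7.1873 = 0.1391
[CO2*] = α₀ × DIC = 0.1391 × 1.94 = 0.2699 mmol/kg
pCO2 = [CO2*]/KH = 2.699×10^-4 / 3.548×10^-2 = 7610 μatm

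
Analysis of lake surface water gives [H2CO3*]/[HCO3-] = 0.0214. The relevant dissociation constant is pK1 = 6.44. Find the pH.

From K1 = [H⁺][HCO3-]/[H2CO3*]:  pH = pK1 − log₁₀([H2CO3*]/[HCO3-])
log₁₀(0.0214) = -1.670
pH = 6.44 − (-1.670) = 8.11

pH = 8.11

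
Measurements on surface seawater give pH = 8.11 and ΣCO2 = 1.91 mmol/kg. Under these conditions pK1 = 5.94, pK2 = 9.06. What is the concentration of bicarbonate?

[HCO3⁻] = 1.71 mmol/kg

α₁ = 1 / (1 + [H⁺]/K1 + K2/[H⁺]) = 1 / (1 + 10^-2.17 + 10^-0.95)
   = 1 / (1 + 0.0067608 + 0.11220) = 1/1.1190 = 0.8937
[HCO3⁻] = α₁ × DIC = 0.8937 × 1.91 = 1.71 mmol/kg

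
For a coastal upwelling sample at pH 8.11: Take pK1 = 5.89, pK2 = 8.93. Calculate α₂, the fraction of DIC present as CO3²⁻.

α₂ = 0.131

α₂ = 1 / (1 + [H⁺]/K2 + [H⁺]²/(K1K2)) = 1 / (1 + 10^+0.82 + 10^-1.40)
   = 1 / (1 + 6.6069 + 0.039811) = 1/7.6467 = 0.1308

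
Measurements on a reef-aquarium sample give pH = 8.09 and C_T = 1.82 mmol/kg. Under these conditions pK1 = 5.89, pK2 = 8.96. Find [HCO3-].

[HCO3⁻] = 1.59 mmol/kg

α₁ = 1 / (1 + [H⁺]/K1 + K2/[H⁺]) = 1 / (1 + 10^-2.20 + 10^-0.87)
   = 1 / (1 + 0.0063096 + 0.13490) = 1/1.1412 = 0.8763
[HCO3⁻] = α₁ × DIC = 0.8763 × 1.82 = 1.59 mmol/kg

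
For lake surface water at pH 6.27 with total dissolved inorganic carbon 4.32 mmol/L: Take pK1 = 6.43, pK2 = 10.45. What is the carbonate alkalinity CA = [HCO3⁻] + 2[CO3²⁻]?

CA = [HCO3⁻] + 2[CO3²⁻] = (α₁ + 2α₂)·DIC
At pH 6.27: [H⁺]/K1 = 10^0.16 = 1.4454, K2/[H⁺] = 10^-4.18 = 6.6069×10^-5
α₁ = 1/(1 + 1.4454 + 6.6069×10^-5) = 1/2.4455 = 0.4089; α₂ = α₁·K2/[H⁺] = 2.702×10^-5
α₁ + 2α₂ = 0.4090
CA = 0.4090 × 4.32 = 1.77 mmol/L

CA = 1.77 mmol/L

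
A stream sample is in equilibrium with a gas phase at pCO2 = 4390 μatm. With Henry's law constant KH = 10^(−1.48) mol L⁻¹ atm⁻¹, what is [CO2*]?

KH = 10^(−1.48) = 3.311×10^-2 mol L⁻¹ atm⁻¹
[CO2*] = KH · pCO2 = 3.311×10^-2 × 4390×10^-6 atm = 1.45×10^-4 mol/L

[CO2*] = 145 μmol/L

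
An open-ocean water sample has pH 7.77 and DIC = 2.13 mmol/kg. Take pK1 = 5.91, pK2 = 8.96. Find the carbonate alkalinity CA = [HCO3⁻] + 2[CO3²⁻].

CA = 2.23 mmol/kg

CA = [HCO3⁻] + 2[CO3²⁻] = (α₁ + 2α₂)·DIC
At pH 7.77: [H⁺]/K1 = 10^-1.86 = 0.013804, K2/[H⁺] = 10^-1.19 = 0.064565
α₁ = 1/(1 + 0.013804 + 0.064565) = 1/1.0784 = 0.9273; α₂ = α₁·K2/[H⁺] = 0.05987
α₁ + 2α₂ = 1.0471
CA = 1.0471 × 2.13 = 2.23 mmol/kg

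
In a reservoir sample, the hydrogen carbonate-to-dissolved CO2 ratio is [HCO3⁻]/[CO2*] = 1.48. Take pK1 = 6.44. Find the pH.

pH = 6.61

From K1 = [H⁺][HCO3⁻]/[CO2*]:  pH = pK1 + log₁₀([HCO3⁻]/[CO2*])
log₁₀(1.48) = +0.170
pH = 6.44 + (+0.170) = 6.61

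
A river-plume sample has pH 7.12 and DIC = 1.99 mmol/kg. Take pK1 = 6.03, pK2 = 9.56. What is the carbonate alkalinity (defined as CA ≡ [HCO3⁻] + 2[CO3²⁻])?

CA = 1.85 mmol/kg

CA = [HCO3⁻] + 2[CO3²⁻] = (α₁ + 2α₂)·DIC
At pH 7.12: [H⁺]/K1 = 10^-1.09 = 0.081283, K2/[H⁺] = 10^-2.44 = 0.0036308
α₁ = 1/(1 + 0.081283 + 0.0036308) = 1/1.0849 = 0.9217; α₂ = α₁·K2/[H⁺] = 0.003347
α₁ + 2α₂ = 0.9284
CA = 0.9284 × 1.99 = 1.85 mmol/kg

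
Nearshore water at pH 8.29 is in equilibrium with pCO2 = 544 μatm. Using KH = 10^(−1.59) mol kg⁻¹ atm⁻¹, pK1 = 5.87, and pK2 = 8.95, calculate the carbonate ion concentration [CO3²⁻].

[CO2*] = KH · pCO2 = 10^(−1.59) × 544×10^-6 = 1.398×10^-5 mol/kg
α₀ = 1/(1 + K1/[H⁺] + K1K2/[H⁺]²) = 1/(1 + 10^+2.42 + 10^+1.76) = 0.003110
DIC = [CO2*]/α₀ = 1.398×10^-5 / 0.003110 = 4.497 mmol/kg
[CO3²⁻] = α₂·DIC; α₂ = 0.1789, so [CO3²⁻] = 0.1789 × 4.497 = 0.805 mmol/kg

[CO3²⁻] = 0.805 mmol/kg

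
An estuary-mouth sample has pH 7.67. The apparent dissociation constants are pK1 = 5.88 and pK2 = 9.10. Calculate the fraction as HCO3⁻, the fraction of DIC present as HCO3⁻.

α₁ = 1 / (1 + [H⁺]/K1 + K2/[H⁺]) = 1 / (1 + 10^-1.79 + 10^-1.43)
   = 1 / (1 + 0.016218 + 0.037154) = 1/1.0534 = 0.9493

α₁ = 0.949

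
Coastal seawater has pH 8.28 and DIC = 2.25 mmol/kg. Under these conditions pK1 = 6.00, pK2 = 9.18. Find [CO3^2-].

α₂ = 1 / (1 + [H⁺]/K2 + [H⁺]²/(K1K2)) = 1 / (1 + 10^+0.90 + 10^-1.38)
   = 1 / (1 + 7.9433 + 0.041687) = 1/8.9850 = 0.1113
[CO3²⁻] = α₂ × DIC = 0.1113 × 2.25 = 0.250 mmol/kg

[CO3²⁻] = 0.250 mmol/kg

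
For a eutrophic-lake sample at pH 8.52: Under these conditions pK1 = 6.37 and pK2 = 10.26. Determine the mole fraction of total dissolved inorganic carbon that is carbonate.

α₂ = 0.0177

α₂ = 1 / (1 + [H⁺]/K2 + [H⁺]²/(K1K2)) = 1 / (1 + 10^+1.74 + 10^-0.41)
   = 1 / (1 + 54.954 + 0.38905) = 1/56.343 = 0.01775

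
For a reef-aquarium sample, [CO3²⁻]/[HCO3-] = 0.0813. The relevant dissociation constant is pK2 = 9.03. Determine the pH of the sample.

From K2 = [H⁺][CO3²⁻]/[HCO3-]:  pH = pK2 + log₁₀([CO3²⁻]/[HCO3-])
log₁₀(0.0813) = -1.090
pH = 9.03 + (-1.090) = 7.94

pH = 7.94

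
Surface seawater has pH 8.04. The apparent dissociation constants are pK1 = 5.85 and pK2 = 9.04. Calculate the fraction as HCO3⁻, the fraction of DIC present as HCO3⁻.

α₁ = 1 / (1 + [H⁺]/K1 + K2/[H⁺]) = 1 / (1 + 10^-2.19 + 10^-1.00)
   = 1 / (1 + 0.0064565 + 0.10000) = 1/1.1065 = 0.9038

α₁ = 0.904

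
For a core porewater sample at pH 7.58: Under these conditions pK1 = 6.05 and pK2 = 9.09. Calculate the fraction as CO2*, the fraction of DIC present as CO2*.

α₀ = 1 / (1 + K1/[H⁺] + K1K2/[H⁺]²) = 1 / (1 + 10^+1.53 + 10^+0.02)
   = 1 / (1 + 33.884 + 1.0471) = 1/35.932 = 0.02783

α₀ = 0.0278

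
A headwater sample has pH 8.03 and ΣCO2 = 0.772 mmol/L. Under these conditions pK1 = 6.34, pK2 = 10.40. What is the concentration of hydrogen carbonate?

α₁ = 1 / (1 + [H⁺]/K1 + K2/[H⁺]) = 1 / (1 + 10^-1.69 + 10^-2.37)
   = 1 / (1 + 0.020417 + 0.0042658) = 1/1.0247 = 0.9759
[HCO3⁻] = α₁ × DIC = 0.9759 × 0.772 = 0.753 mmol/L

[HCO3⁻] = 0.753 mmol/L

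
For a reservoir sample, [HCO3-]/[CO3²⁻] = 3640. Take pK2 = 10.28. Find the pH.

From K2 = [H⁺][CO3²⁻]/[HCO3-]:  pH = pK2 − log₁₀([HCO3-]/[CO3²⁻])
log₁₀(3640) = +3.561
pH = 10.28 − (+3.561) = 6.72

pH = 6.72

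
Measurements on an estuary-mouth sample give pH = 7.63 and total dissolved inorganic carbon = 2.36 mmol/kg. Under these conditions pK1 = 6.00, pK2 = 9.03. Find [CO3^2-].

[CO3²⁻] = 0.0884 mmol/kg

α₂ = 1 / (1 + [H⁺]/K2 + [H⁺]²/(K1K2)) = 1 / (1 + 10^+1.40 + 10^-0.23)
   = 1 / (1 + 25.119 + 0.58884) = 1/26.708 = 0.03744
[CO3²⁻] = α₂ × DIC = 0.03744 × 2.36 = 0.0884 mmol/kg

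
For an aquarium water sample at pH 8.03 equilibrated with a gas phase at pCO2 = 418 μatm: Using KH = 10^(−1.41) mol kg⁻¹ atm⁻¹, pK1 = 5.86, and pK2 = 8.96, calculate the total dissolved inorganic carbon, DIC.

DIC = 2.70 mmol/kg

[CO2*] = KH · pCO2 = 10^(−1.41) × 418×10^-6 = 1.626×10^-5 mol/kg
α₀ = 1/(1 + K1/[H⁺] + K1K2/[H⁺]²) = 1/(1 + 10^+2.17 + 10^+1.24) = 0.006014
DIC = [CO2*]/α₀ = 1.626×10^-5 / 0.006014 = 2.70 mmol/kg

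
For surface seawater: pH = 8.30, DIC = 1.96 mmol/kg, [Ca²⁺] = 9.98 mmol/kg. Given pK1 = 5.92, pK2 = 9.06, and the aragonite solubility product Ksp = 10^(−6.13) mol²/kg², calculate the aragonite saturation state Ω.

Ω = 3.89

α₂ = 1 / (1 + [H⁺]/K2 + [H⁺]²/(K1K2)) = 1 / (1 + 10^+0.76 + 10^-1.62)
   = 1 / (1 + 5.7544 + 0.023988) = 1/6.7784 = 0.1475
[CO3²⁻] = α₂ × DIC = 0.1475 × 1.96 = 0.2892 mmol/kg
Ksp = 10^(−6.13) = 7.413×10^-7
Ω = [Ca²⁺][CO3²⁻]/Ksp = (9.98×10^-3)(2.892×10^-4) / 7.413×10^-7 = 3.89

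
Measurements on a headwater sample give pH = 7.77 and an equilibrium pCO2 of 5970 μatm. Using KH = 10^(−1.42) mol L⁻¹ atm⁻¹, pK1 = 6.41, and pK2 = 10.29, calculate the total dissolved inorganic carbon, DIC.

[CO2*] = KH · pCO2 = 10^(−1.42) × 5970×10^-6 = 2.270×10^-4 mol/L
α₀ = 1/(1 + K1/[H⁺] + K1K2/[H⁺]²) = 1/(1 + 10^+1.36 + 10^-1.16) = 0.04171
DIC = [CO2*]/α₀ = 2.270×10^-4 / 0.04171 = 5.44 mmol/L

DIC = 5.44 mmol/L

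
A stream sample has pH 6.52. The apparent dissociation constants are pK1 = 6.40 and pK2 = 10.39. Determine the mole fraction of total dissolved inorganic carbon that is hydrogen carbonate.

α₁ = 0.569

α₁ = 1 / (1 + [H⁺]/K1 + K2/[H⁺]) = 1 / (1 + 10^-0.12 + 10^-3.87)
   = 1 / (1 + 0.75858 + 0.00013490) = 1/1.7587 = 0.5686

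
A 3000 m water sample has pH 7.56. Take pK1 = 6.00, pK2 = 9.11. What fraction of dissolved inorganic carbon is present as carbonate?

α₂ = 0.0267

α₂ = 1 / (1 + [H⁺]/K2 + [H⁺]²/(K1K2)) = 1 / (1 + 10^+1.55 + 10^-0.01)
   = 1 / (1 + 35.481 + 0.97724) = 1/37.459 = 0.02670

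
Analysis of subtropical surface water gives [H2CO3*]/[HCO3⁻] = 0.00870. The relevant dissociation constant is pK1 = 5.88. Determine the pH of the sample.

pH = 7.94

From K1 = [H⁺][HCO3⁻]/[H2CO3*]:  pH = pK1 − log₁₀([H2CO3*]/[HCO3⁻])
log₁₀(0.00870) = -2.060
pH = 5.88 − (-2.060) = 7.94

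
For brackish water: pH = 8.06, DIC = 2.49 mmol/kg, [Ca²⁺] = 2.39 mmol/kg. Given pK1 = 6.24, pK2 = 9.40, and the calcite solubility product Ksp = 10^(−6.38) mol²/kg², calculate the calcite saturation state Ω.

Ω = 0.615

α₂ = 1 / (1 + [H⁺]/K2 + [H⁺]²/(K1K2)) = 1 / (1 + 10^+1.34 + 10^-0.48)
   = 1 / (1 + 21.878 + 0.33113) = 1/23.209 = 0.04309
[CO3²⁻] = α₂ × DIC = 0.04309 × 2.49 = 0.1073 mmol/kg
Ksp = 10^(−6.38) = 4.169×10^-7
Ω = [Ca²⁺][CO3²⁻]/Ksp = (2.39×10^-3)(1.073×10^-4) / 4.169×10^-7 = 0.615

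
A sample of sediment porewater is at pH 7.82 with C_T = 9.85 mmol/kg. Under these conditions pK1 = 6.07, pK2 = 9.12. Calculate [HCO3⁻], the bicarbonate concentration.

[HCO3⁻] = 9.22 mmol/kg

α₁ = 1 / (1 + [H⁺]/K1 + K2/[H⁺]) = 1 / (1 + 10^-1.75 + 10^-1.30)
   = 1 / (1 + 0.017783 + 0.050119) = 1/1.0679 = 0.9364
[HCO3⁻] = α₁ × DIC = 0.9364 × 9.85 = 9.22 mmol/kg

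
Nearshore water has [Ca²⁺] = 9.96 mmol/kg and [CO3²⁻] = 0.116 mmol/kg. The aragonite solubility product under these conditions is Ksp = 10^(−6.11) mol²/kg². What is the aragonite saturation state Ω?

Ksp = 10^(−6.11) = 7.762×10^-7
Ω = [Ca²⁺][CO3²⁻]/Ksp = (9.96×10^-3)(0.116×10^-3) / 7.762×10^-7 = 1.49

Ω = 1.49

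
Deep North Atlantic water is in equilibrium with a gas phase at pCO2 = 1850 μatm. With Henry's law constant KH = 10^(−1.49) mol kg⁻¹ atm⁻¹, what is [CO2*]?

KH = 10^(−1.49) = 3.236×10^-2 mol kg⁻¹ atm⁻¹
[CO2*] = KH · pCO2 = 3.236×10^-2 × 1850×10^-6 atm = 5.99×10^-5 mol/kg

[CO2*] = 59.9 μmol/kg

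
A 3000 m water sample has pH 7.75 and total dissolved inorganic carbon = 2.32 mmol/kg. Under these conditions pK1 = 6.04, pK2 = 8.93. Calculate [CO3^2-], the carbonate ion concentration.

α₂ = 1 / (1 + [H⁺]/K2 + [H⁺]²/(K1K2)) = 1 / (1 + 10^+1.18 + 10^-0.53)
   = 1 / (1 + 15.136 + 0.29512) = 1/16.431 = 0.06086
[CO3²⁻] = α₂ × DIC = 0.06086 × 2.32 = 0.141 mmol/kg

[CO3²⁻] = 0.141 mmol/kg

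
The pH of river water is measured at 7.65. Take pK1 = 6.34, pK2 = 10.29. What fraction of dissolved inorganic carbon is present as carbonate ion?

α₂ = 0.00218

α₂ = 1 / (1 + [H⁺]/K2 + [H⁺]²/(K1K2)) = 1 / (1 + 10^+2.64 + 10^+1.33)
   = 1 / (1 + 436.52 + 21.380) = 1/458.90 = 0.002179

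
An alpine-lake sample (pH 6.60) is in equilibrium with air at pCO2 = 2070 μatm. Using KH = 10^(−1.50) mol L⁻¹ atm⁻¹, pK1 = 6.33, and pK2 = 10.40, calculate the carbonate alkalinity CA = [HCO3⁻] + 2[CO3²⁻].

[CO2*] = KH · pCO2 = 10^(−1.50) × 2070×10^-6 = 6.546×10^-5 mol/L
α₀ = 1/(1 + K1/[H⁺] + K1K2/[H⁺]²) = 1/(1 + 10^+0.27 + 10^-3.53) = 0.3494
DIC = [CO2*]/α₀ = 6.546×10^-5 / 0.3494 = 0.1874 mmol/L
CA = (α₁ + 2α₂)·DIC = (0.6505 + 2×0.0001031) × 0.1874 = 0.122 mmol/L

CA = 0.122 mmol/L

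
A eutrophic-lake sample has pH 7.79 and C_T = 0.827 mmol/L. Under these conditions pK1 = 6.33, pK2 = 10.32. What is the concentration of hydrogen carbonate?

[HCO3⁻] = 0.797 mmol/L

α₁ = 1 / (1 + [H⁺]/K1 + K2/[H⁺]) = 1 / (1 + 10^-1.46 + 10^-2.53)
   = 1 / (1 + 0.034674 + 0.0029512) = 1/1.0376 = 0.9637
[HCO3⁻] = α₁ × DIC = 0.9637 × 0.827 = 0.797 mmol/L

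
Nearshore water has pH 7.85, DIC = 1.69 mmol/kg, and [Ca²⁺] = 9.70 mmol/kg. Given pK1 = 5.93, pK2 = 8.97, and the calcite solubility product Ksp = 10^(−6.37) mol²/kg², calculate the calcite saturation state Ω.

Ω = 2.68

α₂ = 1 / (1 + [H⁺]/K2 + [H⁺]²/(K1K2)) = 1 / (1 + 10^+1.12 + 10^-0.80)
   = 1 / (1 + 13.183 + 0.15849) = 1/14.341 = 0.06973
[CO3²⁻] = α₂ × DIC = 0.06973 × 1.69 = 0.1178 mmol/kg
Ksp = 10^(−6.37) = 4.266×10^-7
Ω = [Ca²⁺][CO3²⁻]/Ksp = (9.70×10^-3)(1.178×10^-4) / 4.266×10^-7 = 2.68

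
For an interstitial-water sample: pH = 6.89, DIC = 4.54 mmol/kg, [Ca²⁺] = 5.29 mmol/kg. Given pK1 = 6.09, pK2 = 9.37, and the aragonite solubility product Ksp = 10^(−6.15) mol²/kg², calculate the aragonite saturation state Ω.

Ω = 0.0967

α₂ = 1 / (1 + [H⁺]/K2 + [H⁺]²/(K1K2)) = 1 / (1 + 10^+2.48 + 10^+1.68)
   = 1 / (1 + 302.00 + 47.863) = 1/350.86 = 0.002850
[CO3²⁻] = α₂ × DIC = 0.002850 × 4.54 = 0.01294 mmol/kg = 12.94 μmol/kg
Ksp = 10^(−6.15) = 7.079×10^-7
Ω = [Ca²⁺][CO3²⁻]/Ksp = (5.29×10^-3)(1.294×10^-5) / 7.079×10^-7 = 0.0967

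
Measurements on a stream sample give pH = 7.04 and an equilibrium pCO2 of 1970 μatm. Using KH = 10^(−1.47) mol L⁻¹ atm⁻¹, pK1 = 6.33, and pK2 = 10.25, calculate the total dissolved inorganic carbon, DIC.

DIC = 0.409 mmol/L

[CO2*] = KH · pCO2 = 10^(−1.47) × 1970×10^-6 = 6.675×10^-5 mol/L
α₀ = 1/(1 + K1/[H⁺] + K1K2/[H⁺]²) = 1/(1 + 10^+0.71 + 10^-2.50) = 0.1631
DIC = [CO2*]/α₀ = 6.675×10^-5 / 0.1631 = 0.409 mmol/L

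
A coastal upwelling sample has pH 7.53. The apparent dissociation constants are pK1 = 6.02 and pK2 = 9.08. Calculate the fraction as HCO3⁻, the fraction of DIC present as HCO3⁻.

α₁ = 1 / (1 + [H⁺]/K1 + K2/[H⁺]) = 1 / (1 + 10^-1.51 + 10^-1.55)
   = 1 / (1 + 0.030903 + 0.028184) = 1/1.0591 = 0.9442

α₁ = 0.944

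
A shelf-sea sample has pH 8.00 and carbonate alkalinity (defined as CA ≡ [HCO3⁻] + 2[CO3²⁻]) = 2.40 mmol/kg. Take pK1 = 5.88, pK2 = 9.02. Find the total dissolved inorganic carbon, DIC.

CA = [HCO3⁻] + 2[CO3²⁻] = (α₁ + 2α₂)·DIC
At pH 8.00: [H⁺]/K1 = 10^-2.12 = 0.0075858, K2/[H⁺] = 10^-1.02 = 0.095499
α₁ = 1/(1 + 0.0075858 + 0.095499) = 1/1.1031 = 0.9065; α₂ = α₁·K2/[H⁺] = 0.08657
α₁ + 2α₂ = 1.0797
DIC = CA / (α₁ + 2α₂) = 2.40 / 1.0797 = 2.22 mmol/kg

DIC = 2.22 mmol/kg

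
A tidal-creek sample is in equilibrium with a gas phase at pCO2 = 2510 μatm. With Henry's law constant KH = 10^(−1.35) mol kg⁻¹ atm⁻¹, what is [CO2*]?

KH = 10^(−1.35) = 4.467×10^-2 mol kg⁻¹ atm⁻¹
[CO2*] = KH · pCO2 = 4.467×10^-2 × 2510×10^-6 atm = 1.12×10^-4 mol/kg

[CO2*] = 112 μmol/kg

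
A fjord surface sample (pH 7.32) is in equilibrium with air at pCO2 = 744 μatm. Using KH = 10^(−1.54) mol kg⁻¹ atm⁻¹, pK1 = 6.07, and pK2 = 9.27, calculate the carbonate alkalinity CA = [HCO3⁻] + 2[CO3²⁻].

CA = 0.390 mmol/kg

[CO2*] = KH · pCO2 = 10^(−1.54) × 744×10^-6 = 2.146×10^-5 mol/kg
α₀ = 1/(1 + K1/[H⁺] + K1K2/[H⁺]²) = 1/(1 + 10^+1.25 + 10^-0.70) = 0.05268
DIC = [CO2*]/α₀ = 2.146×10^-5 / 0.05268 = 0.4073 mmol/kg
CA = (α₁ + 2α₂)·DIC = (0.9368 + 2×0.01051) × 0.4073 = 0.390 mmol/kg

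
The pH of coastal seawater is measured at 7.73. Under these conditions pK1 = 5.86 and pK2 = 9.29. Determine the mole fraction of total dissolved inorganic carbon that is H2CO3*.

α₀ = 1 / (1 + K1/[H⁺] + K1K2/[H⁺]²) = 1 / (1 + 10^+1.87 + 10^+0.31)
   = 1 / (1 + 74.131 + 2.0417) = 1/77.173 = 0.01296

α₀ = 0.0130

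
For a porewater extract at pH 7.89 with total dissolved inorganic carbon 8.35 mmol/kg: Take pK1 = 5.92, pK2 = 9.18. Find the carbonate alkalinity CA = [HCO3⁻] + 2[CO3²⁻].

CA = [HCO3⁻] + 2[CO3²⁻] = (α₁ + 2α₂)·DIC
At pH 7.89: [H⁺]/K1 = 10^-1.97 = 0.010715, K2/[H⁺] = 10^-1.29 = 0.051286
α₁ = 1/(1 + 0.010715 + 0.051286) = 1/1.0620 = 0.9416; α₂ = α₁·K2/[H⁺] = 0.04829
α₁ + 2α₂ = 1.0382
CA = 1.0382 × 8.35 = 8.67 mmol/kg

CA = 8.67 mmol/kg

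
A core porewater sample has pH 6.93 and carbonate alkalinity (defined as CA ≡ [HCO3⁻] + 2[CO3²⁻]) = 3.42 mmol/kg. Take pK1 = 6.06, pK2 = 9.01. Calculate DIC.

DIC = 3.85 mmol/kg

CA = [HCO3⁻] + 2[CO3²⁻] = (α₁ + 2α₂)·DIC
At pH 6.93: [H⁺]/K1 = 10^-0.87 = 0.13490, K2/[H⁺] = 10^-2.08 = 0.0083176
α₁ = 1/(1 + 0.13490 + 0.0083176) = 1/1.1432 = 0.8747; α₂ = α₁·K2/[H⁺] = 0.007276
α₁ + 2α₂ = 0.8893
DIC = CA / (α₁ + 2α₂) = 3.42 / 0.8893 = 3.85 mmol/kg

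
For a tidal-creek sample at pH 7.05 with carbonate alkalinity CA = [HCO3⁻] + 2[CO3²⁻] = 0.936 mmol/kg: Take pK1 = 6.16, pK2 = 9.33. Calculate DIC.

CA = [HCO3⁻] + 2[CO3²⁻] = (α₁ + 2α₂)·DIC
At pH 7.05: [H⁺]/K1 = 10^-0.89 = 0.12882, K2/[H⁺] = 10^-2.28 = 0.0052481
α₁ = 1/(1 + 0.12882 + 0.0052481) = 1/1.1341 = 0.8818; α₂ = α₁·K2/[H⁺] = 0.004628
α₁ + 2α₂ = 0.8910
DIC = CA / (α₁ + 2α₂) = 0.936 / 0.8910 = 1.05 mmol/kg

DIC = 1.05 mmol/kg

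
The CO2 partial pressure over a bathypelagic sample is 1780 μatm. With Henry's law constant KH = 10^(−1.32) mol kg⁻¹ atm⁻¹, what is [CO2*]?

[CO2*] = 85.2 μmol/kg

KH = 10^(−1.32) = 4.786×10^-2 mol kg⁻¹ atm⁻¹
[CO2*] = KH · pCO2 = 4.786×10^-2 × 1780×10^-6 atm = 8.52×10^-5 mol/kg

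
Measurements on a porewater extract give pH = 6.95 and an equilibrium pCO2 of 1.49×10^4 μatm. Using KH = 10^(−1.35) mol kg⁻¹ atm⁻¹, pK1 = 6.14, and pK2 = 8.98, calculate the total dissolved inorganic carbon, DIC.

[CO2*] = KH · pCO2 = 10^(−1.35) × 1.49×10^4×10^-6 = 6.656×10^-4 mol/kg
α₀ = 1/(1 + K1/[H⁺] + K1K2/[H⁺]²) = 1/(1 + 10^+0.81 + 10^-1.22) = 0.1330
DIC = [CO2*]/α₀ = 6.656×10^-4 / 0.1330 = 5.00 mmol/kg

DIC = 5.00 mmol/kg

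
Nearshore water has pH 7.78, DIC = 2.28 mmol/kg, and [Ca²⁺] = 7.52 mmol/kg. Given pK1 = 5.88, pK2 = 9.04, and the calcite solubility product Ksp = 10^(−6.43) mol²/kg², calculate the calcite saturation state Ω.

α₂ = 1 / (1 + [H⁺]/K2 + [H⁺]²/(K1K2)) = 1 / (1 + 10^+1.26 + 10^-0.64)
   = 1 / (1 + 18.197 + 0.22909) = 1/19.426 = 0.05148
[CO3²⁻] = α₂ × DIC = 0.05148 × 2.28 = 0.1174 mmol/kg
Ksp = 10^(−6.43) = 3.715×10^-7
Ω = [Ca²⁺][CO3²⁻]/Ksp = (7.52×10^-3)(1.174×10^-4) / 3.715×10^-7 = 2.38

Ω = 2.38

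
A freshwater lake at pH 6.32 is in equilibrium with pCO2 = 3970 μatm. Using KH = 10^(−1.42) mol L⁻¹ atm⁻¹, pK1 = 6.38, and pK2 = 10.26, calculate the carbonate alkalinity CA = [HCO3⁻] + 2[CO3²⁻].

[CO2*] = KH · pCO2 = 10^(−1.42) × 3970×10^-6 = 1.509×10^-4 mol/L
α₀ = 1/(1 + K1/[H⁺] + K1K2/[H⁺]²) = 1/(1 + 10^-0.06 + 10^-4.00) = 0.5345
DIC = [CO2*]/α₀ = 1.509×10^-4 / 0.5345 = 0.2824 mmol/L
CA = (α₁ + 2α₂)·DIC = (0.4655 + 2×5.345×10^-5) × 0.2824 = 0.131 mmol/L

CA = 0.131 mmol/L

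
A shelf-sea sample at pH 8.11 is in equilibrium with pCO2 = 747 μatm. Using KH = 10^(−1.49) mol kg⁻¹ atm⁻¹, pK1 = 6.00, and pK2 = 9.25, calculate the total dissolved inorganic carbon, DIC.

[CO2*] = KH · pCO2 = 10^(−1.49) × 747×10^-6 = 2.417×10^-5 mol/kg
α₀ = 1/(1 + K1/[H⁺] + K1K2/[H⁺]²) = 1/(1 + 10^+2.11 + 10^+0.97) = 0.007186
DIC = [CO2*]/α₀ = 2.417×10^-5 / 0.007186 = 3.36 mmol/kg

DIC = 3.36 mmol/kg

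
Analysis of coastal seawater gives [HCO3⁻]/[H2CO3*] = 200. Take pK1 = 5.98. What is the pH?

pH = 8.28

From K1 = [H⁺][HCO3⁻]/[H2CO3*]:  pH = pK1 + log₁₀([HCO3⁻]/[H2CO3*])
log₁₀(200) = +2.301
pH = 5.98 + (+2.301) = 8.28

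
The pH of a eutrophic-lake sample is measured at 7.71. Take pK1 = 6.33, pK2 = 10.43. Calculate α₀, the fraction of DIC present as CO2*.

α₀ = 0.0399

α₀ = 1 / (1 + K1/[H⁺] + K1K2/[H⁺]²) = 1 / (1 + 10^+1.38 + 10^-1.34)
   = 1 / (1 + 23.988 + 0.045709) = 1/25.034 = 0.03995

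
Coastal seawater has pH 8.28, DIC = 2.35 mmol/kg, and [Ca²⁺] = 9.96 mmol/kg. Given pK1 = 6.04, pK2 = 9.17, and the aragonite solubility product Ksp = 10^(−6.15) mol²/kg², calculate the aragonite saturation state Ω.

Ω = 3.75

α₂ = 1 / (1 + [H⁺]/K2 + [H⁺]²/(K1K2)) = 1 / (1 + 10^+0.89 + 10^-1.35)
   = 1 / (1 + 7.7625 + 0.044668) = 1/8.8071 = 0.1135
[CO3²⁻] = α₂ × DIC = 0.1135 × 2.35 = 0.2668 mmol/kg
Ksp = 10^(−6.15) = 7.079×10^-7
Ω = [Ca²⁺][CO3²⁻]/Ksp = (9.96×10^-3)(2.668×10^-4) / 7.079×10^-7 = 3.75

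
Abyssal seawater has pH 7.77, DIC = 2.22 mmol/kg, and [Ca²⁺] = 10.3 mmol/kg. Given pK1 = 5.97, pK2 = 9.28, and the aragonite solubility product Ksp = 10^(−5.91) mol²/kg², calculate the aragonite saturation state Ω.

α₂ = 1 / (1 + [H⁺]/K2 + [H⁺]²/(K1K2)) = 1 / (1 + 10^+1.51 + 10^-0.29)
   = 1 / (1 + 32.359 + 0.51286) = 1/33.872 = 0.02952
[CO3²⁻] = α₂ × DIC = 0.02952 × 2.22 = 0.06554 mmol/kg
Ksp = 10^(−5.91) = 1.230×10^-6
Ω = [Ca²⁺][CO3²⁻]/Ksp = (10.3×10^-3)(6.554×10^-5) / 1.230×10^-6 = 0.549

Ω = 0.549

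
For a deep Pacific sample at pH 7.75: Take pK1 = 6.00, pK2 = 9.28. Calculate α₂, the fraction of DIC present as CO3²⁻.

α₂ = 1 / (1 + [H⁺]/K2 + [H⁺]²/(K1K2)) = 1 / (1 + 10^+1.53 + 10^-0.22)
   = 1 / (1 + 33.884 + 0.60256) = 1/35.487 = 0.02818

α₂ = 0.0282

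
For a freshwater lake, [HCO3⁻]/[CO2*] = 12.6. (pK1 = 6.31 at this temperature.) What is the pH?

pH = 7.41

From K1 = [H⁺][HCO3⁻]/[CO2*]:  pH = pK1 + log₁₀([HCO3⁻]/[CO2*])
log₁₀(12.6) = +1.100
pH = 6.31 + (+1.100) = 7.41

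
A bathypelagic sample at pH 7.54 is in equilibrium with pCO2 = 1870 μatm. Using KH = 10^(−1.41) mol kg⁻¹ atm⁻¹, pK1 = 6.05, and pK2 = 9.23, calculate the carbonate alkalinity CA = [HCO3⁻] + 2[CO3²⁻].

[CO2*] = KH · pCO2 = 10^(−1.41) × 1870×10^-6 = 7.275×10^-5 mol/kg
α₀ = 1/(1 + K1/[H⁺] + K1K2/[H⁺]²) = 1/(1 + 10^+1.49 + 10^-0.20) = 0.03074
DIC = [CO2*]/α₀ = 7.275×10^-5 / 0.03074 = 2.367 mmol/kg
CA = (α₁ + 2α₂)·DIC = (0.9499 + 2×0.01939) × 2.367 = 2.34 mmol/kg

CA = 2.34 mmol/kg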